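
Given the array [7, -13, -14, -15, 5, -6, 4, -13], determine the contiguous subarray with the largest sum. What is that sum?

Using Kadane's algorithm on [7, -13, -14, -15, 5, -6, 4, -13]:

Scanning through the array:
Position 1 (value -13): max_ending_here = -6, max_so_far = 7
Position 2 (value -14): max_ending_here = -14, max_so_far = 7
Position 3 (value -15): max_ending_here = -15, max_so_far = 7
Position 4 (value 5): max_ending_here = 5, max_so_far = 7
Position 5 (value -6): max_ending_here = -1, max_so_far = 7
Position 6 (value 4): max_ending_here = 4, max_so_far = 7
Position 7 (value -13): max_ending_here = -9, max_so_far = 7

Maximum subarray: [7]
Maximum sum: 7

The maximum subarray is [7] with sum 7. This subarray runs from index 0 to index 0.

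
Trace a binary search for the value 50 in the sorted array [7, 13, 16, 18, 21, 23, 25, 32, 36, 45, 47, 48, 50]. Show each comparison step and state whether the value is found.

Binary search for 50 in [7, 13, 16, 18, 21, 23, 25, 32, 36, 45, 47, 48, 50]:

lo=0, hi=12, mid=6, arr[mid]=25 -> 25 < 50, search right half
lo=7, hi=12, mid=9, arr[mid]=45 -> 45 < 50, search right half
lo=10, hi=12, mid=11, arr[mid]=48 -> 48 < 50, search right half
lo=12, hi=12, mid=12, arr[mid]=50 -> Found target at index 12!

Binary search finds 50 at index 12 after 4 comparisons. The search repeatedly halves the search space by comparing with the middle element.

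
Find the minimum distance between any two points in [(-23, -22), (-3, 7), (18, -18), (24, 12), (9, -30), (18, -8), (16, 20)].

Computing all pairwise distances among 7 points:

d((-23, -22), (-3, 7)) = 35.2278
d((-23, -22), (18, -18)) = 41.1947
d((-23, -22), (24, 12)) = 58.0086
d((-23, -22), (9, -30)) = 32.9848
d((-23, -22), (18, -8)) = 43.3244
d((-23, -22), (16, 20)) = 57.3149
d((-3, 7), (18, -18)) = 32.6497
d((-3, 7), (24, 12)) = 27.4591
d((-3, 7), (9, -30)) = 38.8973
d((-3, 7), (18, -8)) = 25.807
d((-3, 7), (16, 20)) = 23.0217
d((18, -18), (24, 12)) = 30.5941
d((18, -18), (9, -30)) = 15.0
d((18, -18), (18, -8)) = 10.0 <-- minimum
d((18, -18), (16, 20)) = 38.0526
d((24, 12), (9, -30)) = 44.5982
d((24, 12), (18, -8)) = 20.8806
d((24, 12), (16, 20)) = 11.3137
d((9, -30), (18, -8)) = 23.7697
d((9, -30), (16, 20)) = 50.4876
d((18, -8), (16, 20)) = 28.0713

Closest pair: (18, -18) and (18, -8) with distance 10.0

The closest pair is (18, -18) and (18, -8) with Euclidean distance 10.0. For 7 points, brute-force pairwise comparison is shown above. For large n, the divide-and-conquer algorithm (sort by x, recurse on halves, check the dividing strip) achieves O(n log n).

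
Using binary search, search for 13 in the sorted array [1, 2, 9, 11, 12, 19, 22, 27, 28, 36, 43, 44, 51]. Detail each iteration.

Binary search for 13 in [1, 2, 9, 11, 12, 19, 22, 27, 28, 36, 43, 44, 51]:

lo=0, hi=12, mid=6, arr[mid]=22 -> 22 > 13, search left half
lo=0, hi=5, mid=2, arr[mid]=9 -> 9 < 13, search right half
lo=3, hi=5, mid=4, arr[mid]=12 -> 12 < 13, search right half
lo=5, hi=5, mid=5, arr[mid]=19 -> 19 > 13, search left half
lo=5 > hi=4, target 13 not found

Binary search determines that 13 is not in the array after 4 comparisons. The search space was exhausted without finding the target.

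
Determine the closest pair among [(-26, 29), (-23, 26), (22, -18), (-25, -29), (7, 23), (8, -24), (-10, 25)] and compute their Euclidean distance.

Computing all pairwise distances among 7 points:

d((-26, 29), (-23, 26)) = 4.2426 <-- minimum
d((-26, 29), (22, -18)) = 67.1789
d((-26, 29), (-25, -29)) = 58.0086
d((-26, 29), (7, 23)) = 33.541
d((-26, 29), (8, -24)) = 62.9682
d((-26, 29), (-10, 25)) = 16.4924
d((-23, 26), (22, -18)) = 62.9365
d((-23, 26), (-25, -29)) = 55.0364
d((-23, 26), (7, 23)) = 30.1496
d((-23, 26), (8, -24)) = 58.8303
d((-23, 26), (-10, 25)) = 13.0384
d((22, -18), (-25, -29)) = 48.2701
d((22, -18), (7, 23)) = 43.6578
d((22, -18), (8, -24)) = 15.2315
d((22, -18), (-10, 25)) = 53.6004
d((-25, -29), (7, 23)) = 61.0574
d((-25, -29), (8, -24)) = 33.3766
d((-25, -29), (-10, 25)) = 56.0446
d((7, 23), (8, -24)) = 47.0106
d((7, 23), (-10, 25)) = 17.1172
d((8, -24), (-10, 25)) = 52.2015

Closest pair: (-26, 29) and (-23, 26) with distance 4.2426

The closest pair is (-26, 29) and (-23, 26) with Euclidean distance 4.2426. For 7 points, brute-force pairwise comparison is shown above. For large n, the divide-and-conquer algorithm (sort by x, recurse on halves, check the dividing strip) achieves O(n log n).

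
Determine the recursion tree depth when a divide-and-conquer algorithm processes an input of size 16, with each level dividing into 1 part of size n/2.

For divide and conquer with division factor 2:

Problem sizes at each level:
Level 0: 16
Level 1: 8
Level 2: 4
Level 3: 2
Level 4: 1

The root is level 0 and the size-1 base case is level 4 (the tree spans levels 0 through 4, i.e. 5 levels counting the root), so the depth is the number of divisions: log_2(16) = 4

The recursion tree depth is log_2(16) = 4. At each level, the problem size is divided by 2, so it takes 4 divisions to reduce to a base case of size 1. The algorithm makes 1 recursive call at each level.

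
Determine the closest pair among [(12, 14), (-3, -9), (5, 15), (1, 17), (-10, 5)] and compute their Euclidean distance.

Computing all pairwise distances among 5 points:

d((12, 14), (-3, -9)) = 27.4591
d((12, 14), (5, 15)) = 7.0711
d((12, 14), (1, 17)) = 11.4018
d((12, 14), (-10, 5)) = 23.7697
d((-3, -9), (5, 15)) = 25.2982
d((-3, -9), (1, 17)) = 26.3059
d((-3, -9), (-10, 5)) = 15.6525
d((5, 15), (1, 17)) = 4.4721 <-- minimum
d((5, 15), (-10, 5)) = 18.0278
d((1, 17), (-10, 5)) = 16.2788

Closest pair: (5, 15) and (1, 17) with distance 4.4721

The closest pair is (5, 15) and (1, 17) with Euclidean distance 4.4721. For 5 points, brute-force pairwise comparison is shown above. For large n, the divide-and-conquer algorithm (sort by x, recurse on halves, check the dividing strip) achieves O(n log n).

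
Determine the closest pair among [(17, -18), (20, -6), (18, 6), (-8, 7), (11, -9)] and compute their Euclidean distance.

Computing all pairwise distances among 5 points:

d((17, -18), (20, -6)) = 12.3693
d((17, -18), (18, 6)) = 24.0208
d((17, -18), (-8, 7)) = 35.3553
d((17, -18), (11, -9)) = 10.8167
d((20, -6), (18, 6)) = 12.1655
d((20, -6), (-8, 7)) = 30.8707
d((20, -6), (11, -9)) = 9.4868 <-- minimum
d((18, 6), (-8, 7)) = 26.0192
d((18, 6), (11, -9)) = 16.5529
d((-8, 7), (11, -9)) = 24.8395

Closest pair: (20, -6) and (11, -9) with distance 9.4868

The closest pair is (20, -6) and (11, -9) with Euclidean distance 9.4868. For 5 points, brute-force pairwise comparison is shown above. For large n, the divide-and-conquer algorithm (sort by x, recurse on halves, check the dividing strip) achieves O(n log n).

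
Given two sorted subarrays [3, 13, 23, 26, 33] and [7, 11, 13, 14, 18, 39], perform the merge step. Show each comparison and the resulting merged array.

Merging process:

Compare 3 vs 7: take 3 from left. Merged: [3]
Compare 13 vs 7: take 7 from right. Merged: [3, 7]
Compare 13 vs 11: take 11 from right. Merged: [3, 7, 11]
Compare 13 vs 13: take 13 from left. Merged: [3, 7, 11, 13]
Compare 23 vs 13: take 13 from right. Merged: [3, 7, 11, 13, 13]
Compare 23 vs 14: take 14 from right. Merged: [3, 7, 11, 13, 13, 14]
Compare 23 vs 18: take 18 from right. Merged: [3, 7, 11, 13, 13, 14, 18]
Compare 23 vs 39: take 23 from left. Merged: [3, 7, 11, 13, 13, 14, 18, 23]
Compare 26 vs 39: take 26 from left. Merged: [3, 7, 11, 13, 13, 14, 18, 23, 26]
Compare 33 vs 39: take 33 from left. Merged: [3, 7, 11, 13, 13, 14, 18, 23, 26, 33]
Append remaining from right: [39]. Merged: [3, 7, 11, 13, 13, 14, 18, 23, 26, 33, 39]

Final merged array: [3, 7, 11, 13, 13, 14, 18, 23, 26, 33, 39]
Total comparisons: 10

The merged array is [3, 7, 11, 13, 13, 14, 18, 23, 26, 33, 39], requiring 10 comparisons. The merge step runs in O(n) time where n is the total number of elements.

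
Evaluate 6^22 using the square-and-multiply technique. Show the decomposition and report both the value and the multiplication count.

Computing 6^22 by squaring (build up from 6^1; each line after the first costs one multiplication):

6^1 = 6
6^2 = (6^1)^2 = 6^2 = 36
6^4 = (6^2)^2 = 36^2 = 1296
6^5 = 6 * 6^4 = 6 * 1296 = 7776
6^10 = (6^5)^2 = 7776^2 = 60466176
6^11 = 6 * 6^10 = 6 * 60466176 = 362797056
6^22 = (6^11)^2 = 362797056^2 = 131621703842267136

Result: 131621703842267136
Multiplications needed: 6 (6 lines after 6^1)

6^22 = 131621703842267136. Using exponentiation by squaring, this requires 6 multiplications. The key idea: if the exponent is even, square the half-power; if odd, multiply by the base once.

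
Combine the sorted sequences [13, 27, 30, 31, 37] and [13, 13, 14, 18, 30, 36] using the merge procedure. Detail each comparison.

Merging process:

Compare 13 vs 13: take 13 from left. Merged: [13]
Compare 27 vs 13: take 13 from right. Merged: [13, 13]
Compare 27 vs 13: take 13 from right. Merged: [13, 13, 13]
Compare 27 vs 14: take 14 from right. Merged: [13, 13, 13, 14]
Compare 27 vs 18: take 18 from right. Merged: [13, 13, 13, 14, 18]
Compare 27 vs 30: take 27 from left. Merged: [13, 13, 13, 14, 18, 27]
Compare 30 vs 30: take 30 from left. Merged: [13, 13, 13, 14, 18, 27, 30]
Compare 31 vs 30: take 30 from right. Merged: [13, 13, 13, 14, 18, 27, 30, 30]
Compare 31 vs 36: take 31 from left. Merged: [13, 13, 13, 14, 18, 27, 30, 30, 31]
Compare 37 vs 36: take 36 from right. Merged: [13, 13, 13, 14, 18, 27, 30, 30, 31, 36]
Append remaining from left: [37]. Merged: [13, 13, 13, 14, 18, 27, 30, 30, 31, 36, 37]

Final merged array: [13, 13, 13, 14, 18, 27, 30, 30, 31, 36, 37]
Total comparisons: 10

The merged array is [13, 13, 13, 14, 18, 27, 30, 30, 31, 36, 37], requiring 10 comparisons. The merge step runs in O(n) time where n is the total number of elements.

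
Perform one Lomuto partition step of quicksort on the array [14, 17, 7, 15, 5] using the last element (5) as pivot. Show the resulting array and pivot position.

Lomuto partition with pivot = 5:

Initial array: [14, 17, 7, 15, 5]

arr[0]=14 > 5: no swap
arr[1]=17 > 5: no swap
arr[2]=7 > 5: no swap
arr[3]=15 > 5: no swap

Place pivot at position 0: [5, 17, 7, 15, 14]
Pivot position: 0

After partitioning with pivot 5, the array becomes [5, 17, 7, 15, 14]. The pivot is placed at index 0. All elements to the left of the pivot are <= 5, and all elements to the right are > 5.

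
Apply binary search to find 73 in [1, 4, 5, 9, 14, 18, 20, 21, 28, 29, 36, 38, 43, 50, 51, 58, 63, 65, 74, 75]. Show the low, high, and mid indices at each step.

Binary search for 73 in [1, 4, 5, 9, 14, 18, 20, 21, 28, 29, 36, 38, 43, 50, 51, 58, 63, 65, 74, 75]:

lo=0, hi=19, mid=9, arr[mid]=29 -> 29 < 73, search right half
lo=10, hi=19, mid=14, arr[mid]=51 -> 51 < 73, search right half
lo=15, hi=19, mid=17, arr[mid]=65 -> 65 < 73, search right half
lo=18, hi=19, mid=18, arr[mid]=74 -> 74 > 73, search left half
lo=18 > hi=17, target 73 not found

Binary search determines that 73 is not in the array after 4 comparisons. The search space was exhausted without finding the target.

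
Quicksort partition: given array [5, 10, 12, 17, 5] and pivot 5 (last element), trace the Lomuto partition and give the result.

Lomuto partition with pivot = 5:

Initial array: [5, 10, 12, 17, 5]

arr[0]=5 <= 5: swap with position 0, array becomes [5, 10, 12, 17, 5]
arr[1]=10 > 5: no swap
arr[2]=12 > 5: no swap
arr[3]=17 > 5: no swap

Place pivot at position 1: [5, 5, 12, 17, 10]
Pivot position: 1

After partitioning with pivot 5, the array becomes [5, 5, 12, 17, 10]. The pivot is placed at index 1. All elements to the left of the pivot are <= 5, and all elements to the right are > 5.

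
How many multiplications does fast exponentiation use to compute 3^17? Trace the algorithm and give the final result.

Computing 3^17 by squaring (build up from 3^1; each line after the first costs one multiplication):

3^1 = 3
3^2 = (3^1)^2 = 3^2 = 9
3^4 = (3^2)^2 = 9^2 = 81
3^8 = (3^4)^2 = 81^2 = 6561
3^16 = (3^8)^2 = 6561^2 = 43046721
3^17 = 3 * 3^16 = 3 * 43046721 = 129140163

Result: 129140163
Multiplications needed: 5 (5 lines after 3^1)

3^17 = 129140163. Using exponentiation by squaring, this requires 5 multiplications. The key idea: if the exponent is even, square the half-power; if odd, multiply by the base once.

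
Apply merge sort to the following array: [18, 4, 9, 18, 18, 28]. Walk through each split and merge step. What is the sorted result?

Merge sort trace:

Split: [18, 4, 9, 18, 18, 28] -> [18, 4, 9] and [18, 18, 28]
  Split: [18, 4, 9] -> [18] and [4, 9]
    Split: [4, 9] -> [4] and [9]
    Merge: [4] + [9] -> [4, 9]
  Merge: [18] + [4, 9] -> [4, 9, 18]
  Split: [18, 18, 28] -> [18] and [18, 28]
    Split: [18, 28] -> [18] and [28]
    Merge: [18] + [28] -> [18, 28]
  Merge: [18] + [18, 28] -> [18, 18, 28]
Merge: [4, 9, 18] + [18, 18, 28] -> [4, 9, 18, 18, 18, 28]

Final sorted array: [4, 9, 18, 18, 18, 28]

The merge sort proceeds by recursively splitting the array and merging sorted halves.
After all merges, the sorted array is [4, 9, 18, 18, 18, 28].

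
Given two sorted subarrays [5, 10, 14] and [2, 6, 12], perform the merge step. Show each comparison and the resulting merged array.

Merging process:

Compare 5 vs 2: take 2 from right. Merged: [2]
Compare 5 vs 6: take 5 from left. Merged: [2, 5]
Compare 10 vs 6: take 6 from right. Merged: [2, 5, 6]
Compare 10 vs 12: take 10 from left. Merged: [2, 5, 6, 10]
Compare 14 vs 12: take 12 from right. Merged: [2, 5, 6, 10, 12]
Append remaining from left: [14]. Merged: [2, 5, 6, 10, 12, 14]

Final merged array: [2, 5, 6, 10, 12, 14]
Total comparisons: 5

The merged array is [2, 5, 6, 10, 12, 14], requiring 5 comparisons. The merge step runs in O(n) time where n is the total number of elements.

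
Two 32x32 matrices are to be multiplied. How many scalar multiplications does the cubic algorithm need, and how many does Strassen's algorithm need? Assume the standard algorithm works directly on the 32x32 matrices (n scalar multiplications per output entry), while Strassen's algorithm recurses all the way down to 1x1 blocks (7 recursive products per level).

Matrix multiplication for 32x32 matrices:

Standard algorithm: 32^3 = 32768 multiplications
Strassen's algorithm: 7^(log2(32)) = 7^5 = 16807 multiplications
Savings: 32768 - 16807 = 15961 multiplications

Standard: 32768 multiplications (32^3). Strassen: 16807 multiplications (7^5). Strassen reduces 8 recursive multiplications to 7 at each level.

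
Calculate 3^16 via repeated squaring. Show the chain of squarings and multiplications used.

Computing 3^16 by squaring (build up from 3^1; each line after the first costs one multiplication):

3^1 = 3
3^2 = (3^1)^2 = 3^2 = 9
3^4 = (3^2)^2 = 9^2 = 81
3^8 = (3^4)^2 = 81^2 = 6561
3^16 = (3^8)^2 = 6561^2 = 43046721

Result: 43046721
Multiplications needed: 4 (4 lines after 3^1)

3^16 = 43046721. Using exponentiation by squaring, this requires 4 multiplications. The key idea: if the exponent is even, square the half-power; if odd, multiply by the base once.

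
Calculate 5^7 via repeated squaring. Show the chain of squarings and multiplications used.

Computing 5^7 by squaring (build up from 5^1; each line after the first costs one multiplication):

5^1 = 5
5^2 = (5^1)^2 = 5^2 = 25
5^3 = 5 * 5^2 = 5 * 25 = 125
5^6 = (5^3)^2 = 125^2 = 15625
5^7 = 5 * 5^6 = 5 * 15625 = 78125

Result: 78125
Multiplications needed: 4 (4 lines after 5^1)

5^7 = 78125. Using exponentiation by squaring, this requires 4 multiplications. The key idea: if the exponent is even, square the half-power; if odd, multiply by the base once.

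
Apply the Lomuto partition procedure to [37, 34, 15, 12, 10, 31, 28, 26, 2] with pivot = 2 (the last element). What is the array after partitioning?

Lomuto partition with pivot = 2:

Initial array: [37, 34, 15, 12, 10, 31, 28, 26, 2]

arr[0]=37 > 2: no swap
arr[1]=34 > 2: no swap
arr[2]=15 > 2: no swap
arr[3]=12 > 2: no swap
arr[4]=10 > 2: no swap
arr[5]=31 > 2: no swap
arr[6]=28 > 2: no swap
arr[7]=26 > 2: no swap

Place pivot at position 0: [2, 34, 15, 12, 10, 31, 28, 26, 37]
Pivot position: 0

After partitioning with pivot 2, the array becomes [2, 34, 15, 12, 10, 31, 28, 26, 37]. The pivot is placed at index 0. All elements to the left of the pivot are <= 2, and all elements to the right are > 2.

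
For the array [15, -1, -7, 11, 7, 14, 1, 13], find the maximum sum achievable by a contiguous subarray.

Using Kadane's algorithm on [15, -1, -7, 11, 7, 14, 1, 13]:

Scanning through the array:
Position 1 (value -1): max_ending_here = 14, max_so_far = 15
Position 2 (value -7): max_ending_here = 7, max_so_far = 15
Position 3 (value 11): max_ending_here = 18, max_so_far = 18
Position 4 (value 7): max_ending_here = 25, max_so_far = 25
Position 5 (value 14): max_ending_here = 39, max_so_far = 39
Position 6 (value 1): max_ending_here = 40, max_so_far = 40
Position 7 (value 13): max_ending_here = 53, max_so_far = 53

Maximum subarray: [15, -1, -7, 11, 7, 14, 1, 13]
Maximum sum: 53

The maximum subarray is [15, -1, -7, 11, 7, 14, 1, 13] with sum 53. This subarray runs from index 0 to index 7.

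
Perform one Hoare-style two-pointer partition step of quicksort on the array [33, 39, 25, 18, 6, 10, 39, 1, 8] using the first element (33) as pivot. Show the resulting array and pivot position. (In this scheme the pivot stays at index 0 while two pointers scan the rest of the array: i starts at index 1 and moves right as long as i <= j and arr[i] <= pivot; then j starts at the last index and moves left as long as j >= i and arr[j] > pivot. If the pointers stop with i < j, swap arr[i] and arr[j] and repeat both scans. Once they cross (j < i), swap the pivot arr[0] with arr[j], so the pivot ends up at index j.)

Hoare-style two-pointer partition with pivot = 33:

Initial array: [33, 39, 25, 18, 6, 10, 39, 1, 8]

Pointers start at i = 1, j = 8.
i stops at index 1 (arr[1]=39 > 33), j stops at index 8 (arr[8]=8 <= 33): swap arr[1] and arr[8], array becomes [33, 8, 25, 18, 6, 10, 39, 1, 39]
i stops at index 6 (arr[6]=39 > 33), j stops at index 7 (arr[7]=1 <= 33): swap arr[6] and arr[7], array becomes [33, 8, 25, 18, 6, 10, 1, 39, 39]
i ends at 7, j ends at 6: the pointers have crossed (j < i), so scanning stops.

Swap pivot arr[0] with arr[6] to place pivot at position 6: [1, 8, 25, 18, 6, 10, 33, 39, 39]
Pivot position: 6

After partitioning with pivot 33, the array becomes [1, 8, 25, 18, 6, 10, 33, 39, 39]. The pivot is placed at index 6. All elements to the left of the pivot are <= 33, and all elements to the right are > 33.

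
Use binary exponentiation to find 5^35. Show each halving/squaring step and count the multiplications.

Computing 5^35 by squaring (build up from 5^1; each line after the first costs one multiplication):

5^1 = 5
5^2 = (5^1)^2 = 5^2 = 25
5^4 = (5^2)^2 = 25^2 = 625
5^8 = (5^4)^2 = 625^2 = 390625
5^16 = (5^8)^2 = 390625^2 = 152587890625
5^17 = 5 * 5^16 = 5 * 152587890625 = 762939453125
5^34 = (5^17)^2 = 762939453125^2 = 582076609134674072265625
5^35 = 5 * 5^34 = 5 * 582076609134674072265625 = 2910383045673370361328125

Result: 2910383045673370361328125
Multiplications needed: 7 (7 lines after 5^1)

5^35 = 2910383045673370361328125. Using exponentiation by squaring, this requires 7 multiplications. The key idea: if the exponent is even, square the half-power; if odd, multiply by the base once.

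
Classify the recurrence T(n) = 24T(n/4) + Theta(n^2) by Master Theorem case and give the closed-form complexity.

Master Theorem for T(n) = 24T(n/4) + O(n^2):

a = 24, b = 4, c = 2
log_b(a) = log_4(24) = 2.2925

Case 1: c = 2 < log_4(24) = 2.2925
T(n) = O(n^(log_4 24))

For T(n) = 24T(n/4) + O(n^2): log_4(24) = 2.2925. This is Case 1 of the Master Theorem (c < log_b(a), work dominated by leaves), giving O(n^(log_4 24)).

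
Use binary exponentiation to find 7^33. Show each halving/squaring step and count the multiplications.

Computing 7^33 by squaring (build up from 7^1; each line after the first costs one multiplication):

7^1 = 7
7^2 = (7^1)^2 = 7^2 = 49
7^4 = (7^2)^2 = 49^2 = 2401
7^8 = (7^4)^2 = 2401^2 = 5764801
7^16 = (7^8)^2 = 5764801^2 = 33232930569601
7^32 = (7^16)^2 = 33232930569601^2 = 1104427674243920646305299201
7^33 = 7 * 7^32 = 7 * 1104427674243920646305299201 = 7730993719707444524137094407

Result: 7730993719707444524137094407
Multiplications needed: 6 (6 lines after 7^1)

7^33 = 7730993719707444524137094407. Using exponentiation by squaring, this requires 6 multiplications. The key idea: if the exponent is even, square the half-power; if odd, multiply by the base once.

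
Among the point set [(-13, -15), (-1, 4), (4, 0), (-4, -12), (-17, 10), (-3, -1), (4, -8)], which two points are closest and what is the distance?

Computing all pairwise distances among 7 points:

d((-13, -15), (-1, 4)) = 22.4722
d((-13, -15), (4, 0)) = 22.6716
d((-13, -15), (-4, -12)) = 9.4868
d((-13, -15), (-17, 10)) = 25.318
d((-13, -15), (-3, -1)) = 17.2047
d((-13, -15), (4, -8)) = 18.3848
d((-1, 4), (4, 0)) = 6.4031
d((-1, 4), (-4, -12)) = 16.2788
d((-1, 4), (-17, 10)) = 17.088
d((-1, 4), (-3, -1)) = 5.3852 <-- minimum
d((-1, 4), (4, -8)) = 13.0
d((4, 0), (-4, -12)) = 14.4222
d((4, 0), (-17, 10)) = 23.2594
d((4, 0), (-3, -1)) = 7.0711
d((4, 0), (4, -8)) = 8.0
d((-4, -12), (-17, 10)) = 25.5539
d((-4, -12), (-3, -1)) = 11.0454
d((-4, -12), (4, -8)) = 8.9443
d((-17, 10), (-3, -1)) = 17.8045
d((-17, 10), (4, -8)) = 27.6586
d((-3, -1), (4, -8)) = 9.8995

Closest pair: (-1, 4) and (-3, -1) with distance 5.3852

The closest pair is (-1, 4) and (-3, -1) with Euclidean distance 5.3852. For 7 points, brute-force pairwise comparison is shown above. For large n, the divide-and-conquer algorithm (sort by x, recurse on halves, check the dividing strip) achieves O(n log n).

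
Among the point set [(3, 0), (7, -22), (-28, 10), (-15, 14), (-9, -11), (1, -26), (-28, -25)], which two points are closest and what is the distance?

Computing all pairwise distances among 7 points:

d((3, 0), (7, -22)) = 22.3607
d((3, 0), (-28, 10)) = 32.573
d((3, 0), (-15, 14)) = 22.8035
d((3, 0), (-9, -11)) = 16.2788
d((3, 0), (1, -26)) = 26.0768
d((3, 0), (-28, -25)) = 39.8246
d((7, -22), (-28, 10)) = 47.4236
d((7, -22), (-15, 14)) = 42.19
d((7, -22), (-9, -11)) = 19.4165
d((7, -22), (1, -26)) = 7.2111 <-- minimum
d((7, -22), (-28, -25)) = 35.1283
d((-28, 10), (-15, 14)) = 13.6015
d((-28, 10), (-9, -11)) = 28.3196
d((-28, 10), (1, -26)) = 46.2277
d((-28, 10), (-28, -25)) = 35.0
d((-15, 14), (-9, -11)) = 25.7099
d((-15, 14), (1, -26)) = 43.0813
d((-15, 14), (-28, -25)) = 41.1096
d((-9, -11), (1, -26)) = 18.0278
d((-9, -11), (-28, -25)) = 23.6008
d((1, -26), (-28, -25)) = 29.0172

Closest pair: (7, -22) and (1, -26) with distance 7.2111

The closest pair is (7, -22) and (1, -26) with Euclidean distance 7.2111. For 7 points, brute-force pairwise comparison is shown above. For large n, the divide-and-conquer algorithm (sort by x, recurse on halves, check the dividing strip) achieves O(n log n).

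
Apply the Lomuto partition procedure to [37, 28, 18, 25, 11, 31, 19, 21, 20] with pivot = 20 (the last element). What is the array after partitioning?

Lomuto partition with pivot = 20:

Initial array: [37, 28, 18, 25, 11, 31, 19, 21, 20]

arr[0]=37 > 20: no swap
arr[1]=28 > 20: no swap
arr[2]=18 <= 20: swap with position 0, array becomes [18, 28, 37, 25, 11, 31, 19, 21, 20]
arr[3]=25 > 20: no swap
arr[4]=11 <= 20: swap with position 1, array becomes [18, 11, 37, 25, 28, 31, 19, 21, 20]
arr[5]=31 > 20: no swap
arr[6]=19 <= 20: swap with position 2, array becomes [18, 11, 19, 25, 28, 31, 37, 21, 20]
arr[7]=21 > 20: no swap

Place pivot at position 3: [18, 11, 19, 20, 28, 31, 37, 21, 25]
Pivot position: 3

After partitioning with pivot 20, the array becomes [18, 11, 19, 20, 28, 31, 37, 21, 25]. The pivot is placed at index 3. All elements to the left of the pivot are <= 20, and all elements to the right are > 20.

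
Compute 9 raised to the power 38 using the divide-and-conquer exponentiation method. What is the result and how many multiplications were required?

Computing 9^38 by squaring (build up from 9^1; each line after the first costs one multiplication):

9^1 = 9
9^2 = (9^1)^2 = 9^2 = 81
9^4 = (9^2)^2 = 81^2 = 6561
9^8 = (9^4)^2 = 6561^2 = 43046721
9^9 = 9 * 9^8 = 9 * 43046721 = 387420489
9^18 = (9^9)^2 = 387420489^2 = 150094635296999121
9^19 = 9 * 9^18 = 9 * 150094635296999121 = 1350851717672992089
9^38 = (9^19)^2 = 1350851717672992089^2 = 1824800363140073127359051977856583921

Result: 1824800363140073127359051977856583921
Multiplications needed: 7 (7 lines after 9^1)

9^38 = 1824800363140073127359051977856583921. Using exponentiation by squaring, this requires 7 multiplications. The key idea: if the exponent is even, square the half-power; if odd, multiply by the base once.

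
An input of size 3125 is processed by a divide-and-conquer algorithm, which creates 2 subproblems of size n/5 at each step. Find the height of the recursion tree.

For divide and conquer with division factor 5:

Problem sizes at each level:
Level 0: 3125
Level 1: 625
Level 2: 125
Level 3: 25
Level 4: 5
Level 5: 1

The root is level 0 and the size-1 base case is level 5 (the tree spans levels 0 through 5, i.e. 6 levels counting the root), so the depth is the number of divisions: log_5(3125) = 5

The recursion tree depth is log_5(3125) = 5. At each level, the problem size is divided by 5, so it takes 5 divisions to reduce to a base case of size 1. The algorithm makes 2 recursive calls at each level.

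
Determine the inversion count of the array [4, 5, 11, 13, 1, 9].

Finding inversions in [4, 5, 11, 13, 1, 9]:

(0, 4): arr[0]=4 > arr[4]=1
(1, 4): arr[1]=5 > arr[4]=1
(2, 4): arr[2]=11 > arr[4]=1
(2, 5): arr[2]=11 > arr[5]=9
(3, 4): arr[3]=13 > arr[4]=1
(3, 5): arr[3]=13 > arr[5]=9

Total inversions: 6

The array has 6 inversion(s): (0,4), (1,4), (2,4), (2,5), (3,4), (3,5). Each pair (i,j) satisfies i < j and arr[i] > arr[j].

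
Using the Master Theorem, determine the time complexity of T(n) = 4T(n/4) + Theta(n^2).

Master Theorem for T(n) = 4T(n/4) + O(n^2):

a = 4, b = 4, c = 2
log_b(a) = log_4(4) = 1.0000

Case 3: c = 2 > log_4(4) = 1.0000
T(n) = O(n^2) = O(n^2)

For T(n) = 4T(n/4) + O(n^2): log_4(4) = 1.0000. This is Case 3 of the Master Theorem (c > log_b(a), work dominated by root), giving O(n^2).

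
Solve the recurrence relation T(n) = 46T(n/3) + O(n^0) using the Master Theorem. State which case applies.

Master Theorem for T(n) = 46T(n/3) + O(n^0):

a = 46, b = 3, c = 0
log_b(a) = log_3(46) = 3.4850

Case 1: c = 0 < log_3(46) = 3.4850
T(n) = O(n^(log_3 46))

For T(n) = 46T(n/3) + O(n^0): log_3(46) = 3.4850. This is Case 1 of the Master Theorem (c < log_b(a), work dominated by leaves), giving O(n^(log_3 46)).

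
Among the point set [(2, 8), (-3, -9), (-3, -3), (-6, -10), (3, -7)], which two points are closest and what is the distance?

Computing all pairwise distances among 5 points:

d((2, 8), (-3, -9)) = 17.72
d((2, 8), (-3, -3)) = 12.083
d((2, 8), (-6, -10)) = 19.6977
d((2, 8), (3, -7)) = 15.0333
d((-3, -9), (-3, -3)) = 6.0
d((-3, -9), (-6, -10)) = 3.1623 <-- minimum
d((-3, -9), (3, -7)) = 6.3246
d((-3, -3), (-6, -10)) = 7.6158
d((-3, -3), (3, -7)) = 7.2111
d((-6, -10), (3, -7)) = 9.4868

Closest pair: (-3, -9) and (-6, -10) with distance 3.1623

The closest pair is (-3, -9) and (-6, -10) with Euclidean distance 3.1623. For 5 points, brute-force pairwise comparison is shown above. For large n, the divide-and-conquer algorithm (sort by x, recurse on halves, check the dividing strip) achieves O(n log n).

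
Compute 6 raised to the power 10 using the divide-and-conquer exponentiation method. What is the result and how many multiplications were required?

Computing 6^10 by squaring (build up from 6^1; each line after the first costs one multiplication):

6^1 = 6
6^2 = (6^1)^2 = 6^2 = 36
6^4 = (6^2)^2 = 36^2 = 1296
6^5 = 6 * 6^4 = 6 * 1296 = 7776
6^10 = (6^5)^2 = 7776^2 = 60466176

Result: 60466176
Multiplications needed: 4 (4 lines after 6^1)

6^10 = 60466176. Using exponentiation by squaring, this requires 4 multiplications. The key idea: if the exponent is even, square the half-power; if odd, multiply by the base once.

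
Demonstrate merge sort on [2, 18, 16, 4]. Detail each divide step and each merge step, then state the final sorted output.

Merge sort trace:

Split: [2, 18, 16, 4] -> [2, 18] and [16, 4]
  Split: [2, 18] -> [2] and [18]
  Merge: [2] + [18] -> [2, 18]
  Split: [16, 4] -> [16] and [4]
  Merge: [16] + [4] -> [4, 16]
Merge: [2, 18] + [4, 16] -> [2, 4, 16, 18]

Final sorted array: [2, 4, 16, 18]

The merge sort proceeds by recursively splitting the array and merging sorted halves.
After all merges, the sorted array is [2, 4, 16, 18].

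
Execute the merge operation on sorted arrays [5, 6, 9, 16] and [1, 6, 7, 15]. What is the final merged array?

Merging process:

Compare 5 vs 1: take 1 from right. Merged: [1]
Compare 5 vs 6: take 5 from left. Merged: [1, 5]
Compare 6 vs 6: take 6 from left. Merged: [1, 5, 6]
Compare 9 vs 6: take 6 from right. Merged: [1, 5, 6, 6]
Compare 9 vs 7: take 7 from right. Merged: [1, 5, 6, 6, 7]
Compare 9 vs 15: take 9 from left. Merged: [1, 5, 6, 6, 7, 9]
Compare 16 vs 15: take 15 from right. Merged: [1, 5, 6, 6, 7, 9, 15]
Append remaining from left: [16]. Merged: [1, 5, 6, 6, 7, 9, 15, 16]

Final merged array: [1, 5, 6, 6, 7, 9, 15, 16]
Total comparisons: 7

The merged array is [1, 5, 6, 6, 7, 9, 15, 16], requiring 7 comparisons. The merge step runs in O(n) time where n is the total number of elements.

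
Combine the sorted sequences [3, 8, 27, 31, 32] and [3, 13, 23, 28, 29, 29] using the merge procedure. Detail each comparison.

Merging process:

Compare 3 vs 3: take 3 from left. Merged: [3]
Compare 8 vs 3: take 3 from right. Merged: [3, 3]
Compare 8 vs 13: take 8 from left. Merged: [3, 3, 8]
Compare 27 vs 13: take 13 from right. Merged: [3, 3, 8, 13]
Compare 27 vs 23: take 23 from right. Merged: [3, 3, 8, 13, 23]
Compare 27 vs 28: take 27 from left. Merged: [3, 3, 8, 13, 23, 27]
Compare 31 vs 28: take 28 from right. Merged: [3, 3, 8, 13, 23, 27, 28]
Compare 31 vs 29: take 29 from right. Merged: [3, 3, 8, 13, 23, 27, 28, 29]
Compare 31 vs 29: take 29 from right. Merged: [3, 3, 8, 13, 23, 27, 28, 29, 29]
Append remaining from left: [31, 32]. Merged: [3, 3, 8, 13, 23, 27, 28, 29, 29, 31, 32]

Final merged array: [3, 3, 8, 13, 23, 27, 28, 29, 29, 31, 32]
Total comparisons: 9

The merged array is [3, 3, 8, 13, 23, 27, 28, 29, 29, 31, 32], requiring 9 comparisons. The merge step runs in O(n) time where n is the total number of elements.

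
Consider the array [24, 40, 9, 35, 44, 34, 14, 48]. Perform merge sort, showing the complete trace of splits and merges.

Merge sort trace:

Split: [24, 40, 9, 35, 44, 34, 14, 48] -> [24, 40, 9, 35] and [44, 34, 14, 48]
  Split: [24, 40, 9, 35] -> [24, 40] and [9, 35]
    Split: [24, 40] -> [24] and [40]
    Merge: [24] + [40] -> [24, 40]
    Split: [9, 35] -> [9] and [35]
    Merge: [9] + [35] -> [9, 35]
  Merge: [24, 40] + [9, 35] -> [9, 24, 35, 40]
  Split: [44, 34, 14, 48] -> [44, 34] and [14, 48]
    Split: [44, 34] -> [44] and [34]
    Merge: [44] + [34] -> [34, 44]
    Split: [14, 48] -> [14] and [48]
    Merge: [14] + [48] -> [14, 48]
  Merge: [34, 44] + [14, 48] -> [14, 34, 44, 48]
Merge: [9, 24, 35, 40] + [14, 34, 44, 48] -> [9, 14, 24, 34, 35, 40, 44, 48]

Final sorted array: [9, 14, 24, 34, 35, 40, 44, 48]

The merge sort proceeds by recursively splitting the array and merging sorted halves.
After all merges, the sorted array is [9, 14, 24, 34, 35, 40, 44, 48].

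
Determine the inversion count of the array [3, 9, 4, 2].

Finding inversions in [3, 9, 4, 2]:

(0, 3): arr[0]=3 > arr[3]=2
(1, 2): arr[1]=9 > arr[2]=4
(1, 3): arr[1]=9 > arr[3]=2
(2, 3): arr[2]=4 > arr[3]=2

Total inversions: 4

The array has 4 inversion(s): (0,3), (1,2), (1,3), (2,3). Each pair (i,j) satisfies i < j and arr[i] > arr[j].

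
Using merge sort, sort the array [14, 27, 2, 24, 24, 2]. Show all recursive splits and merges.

Merge sort trace:

Split: [14, 27, 2, 24, 24, 2] -> [14, 27, 2] and [24, 24, 2]
  Split: [14, 27, 2] -> [14] and [27, 2]
    Split: [27, 2] -> [27] and [2]
    Merge: [27] + [2] -> [2, 27]
  Merge: [14] + [2, 27] -> [2, 14, 27]
  Split: [24, 24, 2] -> [24] and [24, 2]
    Split: [24, 2] -> [24] and [2]
    Merge: [24] + [2] -> [2, 24]
  Merge: [24] + [2, 24] -> [2, 24, 24]
Merge: [2, 14, 27] + [2, 24, 24] -> [2, 2, 14, 24, 24, 27]

Final sorted array: [2, 2, 14, 24, 24, 27]

The merge sort proceeds by recursively splitting the array and merging sorted halves.
After all merges, the sorted array is [2, 2, 14, 24, 24, 27].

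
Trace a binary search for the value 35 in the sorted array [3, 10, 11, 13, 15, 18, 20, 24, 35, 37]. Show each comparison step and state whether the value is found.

Binary search for 35 in [3, 10, 11, 13, 15, 18, 20, 24, 35, 37]:

lo=0, hi=9, mid=4, arr[mid]=15 -> 15 < 35, search right half
lo=5, hi=9, mid=7, arr[mid]=24 -> 24 < 35, search right half
lo=8, hi=9, mid=8, arr[mid]=35 -> Found target at index 8!

Binary search finds 35 at index 8 after 3 comparisons. The search repeatedly halves the search space by comparing with the middle element.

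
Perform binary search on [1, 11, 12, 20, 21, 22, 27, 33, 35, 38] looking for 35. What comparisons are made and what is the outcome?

Binary search for 35 in [1, 11, 12, 20, 21, 22, 27, 33, 35, 38]:

lo=0, hi=9, mid=4, arr[mid]=21 -> 21 < 35, search right half
lo=5, hi=9, mid=7, arr[mid]=33 -> 33 < 35, search right half
lo=8, hi=9, mid=8, arr[mid]=35 -> Found target at index 8!

Binary search finds 35 at index 8 after 3 comparisons. The search repeatedly halves the search space by comparing with the middle element.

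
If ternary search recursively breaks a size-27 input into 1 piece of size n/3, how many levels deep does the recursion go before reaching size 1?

For divide and conquer with division factor 3:

Problem sizes at each level:
Level 0: 27
Level 1: 9
Level 2: 3
Level 3: 1

The root is level 0 and the size-1 base case is level 3 (the tree spans levels 0 through 3, i.e. 4 levels counting the root), so the depth is the number of divisions: log_3(27) = 3

The recursion tree depth is log_3(27) = 3. At each level, the problem size is divided by 3, so it takes 3 divisions to reduce to a base case of size 1. The algorithm makes 1 recursive call at each level.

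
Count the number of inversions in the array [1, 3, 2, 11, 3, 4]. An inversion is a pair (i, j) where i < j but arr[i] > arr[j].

Finding inversions in [1, 3, 2, 11, 3, 4]:

(1, 2): arr[1]=3 > arr[2]=2
(3, 4): arr[3]=11 > arr[4]=3
(3, 5): arr[3]=11 > arr[5]=4

Total inversions: 3

The array has 3 inversion(s): (1,2), (3,4), (3,5). Each pair (i,j) satisfies i < j and arr[i] > arr[j].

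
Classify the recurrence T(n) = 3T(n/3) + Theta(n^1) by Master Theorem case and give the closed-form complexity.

Master Theorem for T(n) = 3T(n/3) + O(n^1):

a = 3, b = 3, c = 1
log_b(a) = log_3(3) = 1.0000

Case 2: c = 1 = log_3(3) = 1.0000
T(n) = O(n^1 log n) = O(n log n)

For T(n) = 3T(n/3) + O(n^1): log_3(3) = 1.0000. This is Case 2 of the Master Theorem (c = log_b(a), equal work at all levels), giving O(n log n).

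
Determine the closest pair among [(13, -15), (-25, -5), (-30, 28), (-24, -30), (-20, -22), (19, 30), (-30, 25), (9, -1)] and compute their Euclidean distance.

Computing all pairwise distances among 8 points:

d((13, -15), (-25, -5)) = 39.2938
d((13, -15), (-30, 28)) = 60.8112
d((13, -15), (-24, -30)) = 39.9249
d((13, -15), (-20, -22)) = 33.7343
d((13, -15), (19, 30)) = 45.3982
d((13, -15), (-30, 25)) = 58.7282
d((13, -15), (9, -1)) = 14.5602
d((-25, -5), (-30, 28)) = 33.3766
d((-25, -5), (-24, -30)) = 25.02
d((-25, -5), (-20, -22)) = 17.72
d((-25, -5), (19, 30)) = 56.2228
d((-25, -5), (-30, 25)) = 30.4138
d((-25, -5), (9, -1)) = 34.2345
d((-30, 28), (-24, -30)) = 58.3095
d((-30, 28), (-20, -22)) = 50.9902
d((-30, 28), (19, 30)) = 49.0408
d((-30, 28), (-30, 25)) = 3.0 <-- minimum
d((-30, 28), (9, -1)) = 48.6004
d((-24, -30), (-20, -22)) = 8.9443
d((-24, -30), (19, 30)) = 73.8173
d((-24, -30), (-30, 25)) = 55.3263
d((-24, -30), (9, -1)) = 43.9318
d((-20, -22), (19, 30)) = 65.0
d((-20, -22), (-30, 25)) = 48.0521
d((-20, -22), (9, -1)) = 35.805
d((19, 30), (-30, 25)) = 49.2544
d((19, 30), (9, -1)) = 32.573
d((-30, 25), (9, -1)) = 46.8722

Closest pair: (-30, 28) and (-30, 25) with distance 3.0

The closest pair is (-30, 28) and (-30, 25) with Euclidean distance 3.0. For 8 points, brute-force pairwise comparison is shown above. For large n, the divide-and-conquer algorithm (sort by x, recurse on halves, check the dividing strip) achieves O(n log n).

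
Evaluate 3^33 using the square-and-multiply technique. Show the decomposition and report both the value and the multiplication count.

Computing 3^33 by squaring (build up from 3^1; each line after the first costs one multiplication):

3^1 = 3
3^2 = (3^1)^2 = 3^2 = 9
3^4 = (3^2)^2 = 9^2 = 81
3^8 = (3^4)^2 = 81^2 = 6561
3^16 = (3^8)^2 = 6561^2 = 43046721
3^32 = (3^16)^2 = 43046721^2 = 1853020188851841
3^33 = 3 * 3^32 = 3 * 1853020188851841 = 5559060566555523

Result: 5559060566555523
Multiplications needed: 6 (6 lines after 3^1)

3^33 = 5559060566555523. Using exponentiation by squaring, this requires 6 multiplications. The key idea: if the exponent is even, square the half-power; if odd, multiply by the base once.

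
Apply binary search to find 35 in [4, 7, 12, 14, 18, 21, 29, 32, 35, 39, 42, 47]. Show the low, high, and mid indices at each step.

Binary search for 35 in [4, 7, 12, 14, 18, 21, 29, 32, 35, 39, 42, 47]:

lo=0, hi=11, mid=5, arr[mid]=21 -> 21 < 35, search right half
lo=6, hi=11, mid=8, arr[mid]=35 -> Found target at index 8!

Binary search finds 35 at index 8 after 2 comparisons. The search repeatedly halves the search space by comparing with the middle element.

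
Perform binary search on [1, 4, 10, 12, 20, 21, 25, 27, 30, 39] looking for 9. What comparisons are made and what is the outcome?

Binary search for 9 in [1, 4, 10, 12, 20, 21, 25, 27, 30, 39]:

lo=0, hi=9, mid=4, arr[mid]=20 -> 20 > 9, search left half
lo=0, hi=3, mid=1, arr[mid]=4 -> 4 < 9, search right half
lo=2, hi=3, mid=2, arr[mid]=10 -> 10 > 9, search left half
lo=2 > hi=1, target 9 not found

Binary search determines that 9 is not in the array after 3 comparisons. The search space was exhausted without finding the target.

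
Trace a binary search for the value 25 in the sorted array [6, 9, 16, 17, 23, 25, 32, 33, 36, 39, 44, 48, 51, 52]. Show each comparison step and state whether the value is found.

Binary search for 25 in [6, 9, 16, 17, 23, 25, 32, 33, 36, 39, 44, 48, 51, 52]:

lo=0, hi=13, mid=6, arr[mid]=32 -> 32 > 25, search left half
lo=0, hi=5, mid=2, arr[mid]=16 -> 16 < 25, search right half
lo=3, hi=5, mid=4, arr[mid]=23 -> 23 < 25, search right half
lo=5, hi=5, mid=5, arr[mid]=25 -> Found target at index 5!

Binary search finds 25 at index 5 after 4 comparisons. The search repeatedly halves the search space by comparing with the middle element.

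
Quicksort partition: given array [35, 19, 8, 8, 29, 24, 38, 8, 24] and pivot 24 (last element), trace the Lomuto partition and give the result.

Lomuto partition with pivot = 24:

Initial array: [35, 19, 8, 8, 29, 24, 38, 8, 24]

arr[0]=35 > 24: no swap
arr[1]=19 <= 24: swap with position 0, array becomes [19, 35, 8, 8, 29, 24, 38, 8, 24]
arr[2]=8 <= 24: swap with position 1, array becomes [19, 8, 35, 8, 29, 24, 38, 8, 24]
arr[3]=8 <= 24: swap with position 2, array becomes [19, 8, 8, 35, 29, 24, 38, 8, 24]
arr[4]=29 > 24: no swap
arr[5]=24 <= 24: swap with position 3, array becomes [19, 8, 8, 24, 29, 35, 38, 8, 24]
arr[6]=38 > 24: no swap
arr[7]=8 <= 24: swap with position 4, array becomes [19, 8, 8, 24, 8, 35, 38, 29, 24]

Place pivot at position 5: [19, 8, 8, 24, 8, 24, 38, 29, 35]
Pivot position: 5

After partitioning with pivot 24, the array becomes [19, 8, 8, 24, 8, 24, 38, 29, 35]. The pivot is placed at index 5. All elements to the left of the pivot are <= 24, and all elements to the right are > 24.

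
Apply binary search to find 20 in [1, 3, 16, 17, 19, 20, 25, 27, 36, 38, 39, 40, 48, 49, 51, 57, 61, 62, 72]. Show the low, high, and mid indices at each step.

Binary search for 20 in [1, 3, 16, 17, 19, 20, 25, 27, 36, 38, 39, 40, 48, 49, 51, 57, 61, 62, 72]:

lo=0, hi=18, mid=9, arr[mid]=38 -> 38 > 20, search left half
lo=0, hi=8, mid=4, arr[mid]=19 -> 19 < 20, search right half
lo=5, hi=8, mid=6, arr[mid]=25 -> 25 > 20, search left half
lo=5, hi=5, mid=5, arr[mid]=20 -> Found target at index 5!

Binary search finds 20 at index 5 after 4 comparisons. The search repeatedly halves the search space by comparing with the middle element.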